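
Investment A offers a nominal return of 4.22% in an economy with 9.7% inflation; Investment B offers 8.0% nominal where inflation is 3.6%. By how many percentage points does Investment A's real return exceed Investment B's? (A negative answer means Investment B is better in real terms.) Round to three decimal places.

-9.243

Investment A real return: 1.0422/1.097 − 1 = -4.9954%.
Investment B real return: 1.080/1.036 − 1 = 4.2471%.
Difference: -4.9954 − 4.2471 = -9.2425 pp.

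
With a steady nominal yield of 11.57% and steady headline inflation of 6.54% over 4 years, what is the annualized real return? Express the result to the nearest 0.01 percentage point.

With constant rates the annual real return is the same each year: (1+11.57%)/(1+6.54%) − 1 = 0.04721.

4.72%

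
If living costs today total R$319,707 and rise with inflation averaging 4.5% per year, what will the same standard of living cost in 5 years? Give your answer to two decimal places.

R$398,413.09

Cumulative price-level factor: (1+4.5%)^5 ≈ 1.2461819377.
Multiplying R$319,707 by the price-level factor gives the future nominal sum.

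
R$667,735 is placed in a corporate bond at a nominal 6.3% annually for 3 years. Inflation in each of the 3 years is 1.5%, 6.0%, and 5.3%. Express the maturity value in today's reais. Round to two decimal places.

R$707,951.74

Nominal value at maturity: R$667,735 × (1 + 6.3%)^3 ≈ R$802,054.60.
Price-level factor over 3 years: 1.015 × 1.060 × 1.053 = 1.1329227.
Dividing the nominal maturity value by the price-level factor gives the value in today's money.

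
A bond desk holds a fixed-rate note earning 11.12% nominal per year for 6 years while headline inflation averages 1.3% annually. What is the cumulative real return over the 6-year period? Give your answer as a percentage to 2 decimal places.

The annual real rate is (1+11.12%)/(1+1.3%) − 1 = 9.6940%.
Compounded over 6 years: (1 + 0.096940)^6 − 1 ≈ 0.74219.

74.22%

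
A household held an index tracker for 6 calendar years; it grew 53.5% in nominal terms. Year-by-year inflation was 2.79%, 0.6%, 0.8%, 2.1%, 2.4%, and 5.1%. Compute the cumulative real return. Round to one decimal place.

34.0%

Cumulative inflation factor: 1.0279 × 1.006 × 1.008 × 1.021 × 1.024 × 1.051 ≈ 1.14535.
Nominal growth factor: 1.53500. Real growth factor = 1.53500 / 1.14535 ≈ 1.34020.
Total real return ≈ 34.0203%.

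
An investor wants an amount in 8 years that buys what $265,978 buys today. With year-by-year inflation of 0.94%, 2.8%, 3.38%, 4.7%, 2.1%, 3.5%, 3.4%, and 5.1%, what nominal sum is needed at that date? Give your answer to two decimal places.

Cumulative price-level factor: 1.0094 × 1.028 × 1.0338 × 1.047 × 1.021 × 1.035 × 1.034 × 1.051 ≈ 1.2898195973.
Multiplying $265,978 by the price-level factor gives the future nominal sum.

$343,063.64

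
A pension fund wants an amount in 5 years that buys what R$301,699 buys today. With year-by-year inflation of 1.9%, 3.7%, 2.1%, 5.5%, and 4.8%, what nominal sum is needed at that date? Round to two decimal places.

Cumulative price-level factor: 1.019 × 1.037 × 1.021 × 1.055 × 1.048 ≈ 1.1928681001.
Multiplying R$301,699 by the price-level factor gives the future nominal sum.

R$359,887.11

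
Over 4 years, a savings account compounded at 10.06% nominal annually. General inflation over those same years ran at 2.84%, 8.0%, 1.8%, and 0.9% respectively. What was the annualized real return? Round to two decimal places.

6.49%

Cumulative inflation factor: 1.0284 × 1.080 × 1.018 × 1.009 ≈ 1.14084.
Nominal growth factor: 1.46730. Real growth factor = 1.46730 / 1.14084 ≈ 1.28615.
Annualized: 1.28615^(1/4) − 1 ≈ 0.06494.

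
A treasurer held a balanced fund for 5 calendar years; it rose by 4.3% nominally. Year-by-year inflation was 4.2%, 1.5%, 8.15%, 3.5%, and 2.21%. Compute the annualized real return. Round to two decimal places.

-2.93%

Cumulative inflation factor: 1.042 × 1.015 × 1.0815 × 1.035 × 1.0221 ≈ 1.21002.
Nominal growth factor: 1.04300. Real growth factor = 1.04300 / 1.21002 ≈ 0.86197.
Annualized: 0.86197^(1/5) − 1 ≈ -0.02927.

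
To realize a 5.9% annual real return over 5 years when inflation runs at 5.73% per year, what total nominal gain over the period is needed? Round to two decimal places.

Required annual nominal rate: (1+5.9%)(1+5.73%) − 1 = 11.96807%.
Cumulative over 5 years: (1 + 0.1196807)^5 − 1 ≈ 0.75983.

75.98%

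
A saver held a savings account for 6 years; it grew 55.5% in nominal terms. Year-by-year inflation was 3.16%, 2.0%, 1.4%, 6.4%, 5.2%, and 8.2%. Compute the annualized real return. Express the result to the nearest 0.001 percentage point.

3.133%

Cumulative inflation factor: 1.0316 × 1.020 × 1.014 × 1.064 × 1.052 × 1.082 ≈ 1.29221.
Nominal growth factor: 1.55500. Real growth factor = 1.55500 / 1.29221 ≈ 1.20336.
Annualized: 1.20336^(1/6) − 1 ≈ 0.03133.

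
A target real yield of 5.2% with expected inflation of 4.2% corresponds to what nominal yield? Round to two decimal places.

By the Fisher equation, 1 + r_nom = (1 + 5.2%)(1 + 4.2%) = 1.052 × 1.042 = 1.096184.
So r_nom = 9.6184%.

9.62%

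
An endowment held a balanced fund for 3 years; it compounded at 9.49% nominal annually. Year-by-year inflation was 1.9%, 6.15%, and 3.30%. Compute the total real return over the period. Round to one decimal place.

17.5%

Cumulative inflation factor: 1.019 × 1.0615 × 1.0330 ≈ 1.11736.
Nominal growth factor: 1.31257. Real growth factor = 1.31257 / 1.11736 ≈ 1.17471.
Total real return ≈ 17.4705%.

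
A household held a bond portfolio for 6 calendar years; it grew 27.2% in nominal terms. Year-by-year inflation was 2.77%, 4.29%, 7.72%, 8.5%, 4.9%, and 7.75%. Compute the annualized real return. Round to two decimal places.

-1.77%

Cumulative inflation factor: 1.0277 × 1.0429 × 1.0772 × 1.085 × 1.049 × 1.0775 ≈ 1.41588.
Nominal growth factor: 1.27200. Real growth factor = 1.27200 / 1.41588 ≈ 0.89838.
Annualized: 0.89838^(1/6) − 1 ≈ -0.01770.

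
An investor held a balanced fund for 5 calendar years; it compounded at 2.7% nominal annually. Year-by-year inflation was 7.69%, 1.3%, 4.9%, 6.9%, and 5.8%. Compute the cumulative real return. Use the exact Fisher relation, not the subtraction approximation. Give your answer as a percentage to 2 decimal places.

Cumulative inflation factor: 1.0769 × 1.013 × 1.049 × 1.069 × 1.058 ≈ 1.29427.
Nominal growth factor: 1.14249. Real growth factor = 1.14249 / 1.29427 ≈ 0.88273.
Total real return ≈ -11.7269%.

-11.73%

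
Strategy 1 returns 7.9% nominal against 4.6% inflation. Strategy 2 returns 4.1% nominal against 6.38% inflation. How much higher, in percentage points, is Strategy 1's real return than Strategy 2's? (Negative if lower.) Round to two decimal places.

5.30

Strategy 1 real return: 1.079/1.046 − 1 = 3.155%.
Strategy 2 real return: 1.041/1.0638 − 1 = -2.143%.
Difference: 3.155 − (-2.143) = 5.298 pp.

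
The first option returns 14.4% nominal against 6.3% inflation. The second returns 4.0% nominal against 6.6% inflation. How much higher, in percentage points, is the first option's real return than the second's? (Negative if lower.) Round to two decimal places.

The first option real return: 1.144/1.063 − 1 = 7.620%.
The second real return: 1.040/1.066 − 1 = -2.439%.
Difference: 7.620 − (-2.439) = 10.059 pp.

10.06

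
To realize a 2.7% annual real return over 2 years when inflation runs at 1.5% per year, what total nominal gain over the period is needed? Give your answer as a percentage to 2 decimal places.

8.66%

Required annual nominal rate: (1+2.7%)(1+1.5%) − 1 = 4.2405%.
Cumulative over 2 years: (1 + 0.042405)^2 − 1 ≈ 0.08661.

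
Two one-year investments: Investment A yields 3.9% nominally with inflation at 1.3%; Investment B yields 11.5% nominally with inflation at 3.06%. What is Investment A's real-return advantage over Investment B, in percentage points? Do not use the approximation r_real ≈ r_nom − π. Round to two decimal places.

Investment A real return: 1.039/1.013 − 1 = 2.567%.
Investment B real return: 1.115/1.0306 − 1 = 8.189%.
Difference: 2.567 − 8.189 = -5.622 pp.

-5.62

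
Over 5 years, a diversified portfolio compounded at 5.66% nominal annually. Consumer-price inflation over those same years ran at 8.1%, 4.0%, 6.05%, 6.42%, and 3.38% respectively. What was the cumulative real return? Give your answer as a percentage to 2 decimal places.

0.40%

Cumulative inflation factor: 1.081 × 1.040 × 1.0605 × 1.0642 × 1.0338 ≈ 1.31168.
Nominal growth factor: 1.31690. Real growth factor = 1.31690 / 1.31168 ≈ 1.00398.
Total real return ≈ 0.3976%.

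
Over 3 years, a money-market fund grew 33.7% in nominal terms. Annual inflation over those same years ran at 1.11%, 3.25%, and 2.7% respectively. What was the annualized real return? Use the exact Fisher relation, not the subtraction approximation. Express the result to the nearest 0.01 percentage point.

Cumulative inflation factor: 1.0111 × 1.0325 × 1.027 ≈ 1.07215.
Nominal growth factor: 1.33700. Real growth factor = 1.33700 / 1.07215 ≈ 1.24703.
Annualized: 1.24703^(1/3) − 1 ≈ 0.07636.

7.64%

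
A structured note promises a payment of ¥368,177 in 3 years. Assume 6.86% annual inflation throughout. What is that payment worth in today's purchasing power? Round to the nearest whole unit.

Price-level factor over 3 years: (1 + 6.86%)^3 ≈ 1.2202407089.
Purchasing power today: ¥368,177 divided by that factor.

¥301,725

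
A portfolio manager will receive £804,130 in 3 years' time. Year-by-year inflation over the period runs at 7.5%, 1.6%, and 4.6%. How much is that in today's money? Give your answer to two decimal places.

£703,869.92

Price-level factor over 3 years: 1.075 × 1.016 × 1.046 = 1.1424412.
Purchasing power today: £804,130 divided by that factor.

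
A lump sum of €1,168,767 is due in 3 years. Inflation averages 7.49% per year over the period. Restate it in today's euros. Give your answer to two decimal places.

Price-level factor over 3 years: (1 + 7.49%)^3 ≈ 1.2419502197.
Purchasing power today: €1,168,767 divided by that factor.

€941,073.95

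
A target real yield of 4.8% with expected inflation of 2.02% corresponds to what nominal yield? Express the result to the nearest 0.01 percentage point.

By the Fisher equation, 1 + r_nom = (1 + 4.8%)(1 + 2.02%) = 1.048 × 1.0202 = 1.0691696.
So r_nom = 6.91696%.

6.92%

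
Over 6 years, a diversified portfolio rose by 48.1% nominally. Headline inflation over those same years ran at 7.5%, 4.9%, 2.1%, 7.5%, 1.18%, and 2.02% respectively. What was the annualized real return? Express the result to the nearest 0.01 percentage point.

Cumulative inflation factor: 1.075 × 1.049 × 1.021 × 1.075 × 1.0118 × 1.0202 ≈ 1.27761.
Nominal growth factor: 1.48100. Real growth factor = 1.48100 / 1.27761 ≈ 1.15920.
Annualized: 1.15920^(1/6) − 1 ≈ 0.02493.

2.49%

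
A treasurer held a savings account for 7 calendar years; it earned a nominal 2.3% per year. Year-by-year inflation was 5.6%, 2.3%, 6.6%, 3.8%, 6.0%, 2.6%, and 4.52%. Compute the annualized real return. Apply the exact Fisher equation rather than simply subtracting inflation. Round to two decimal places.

-2.08%

Cumulative inflation factor: 1.056 × 1.023 × 1.066 × 1.038 × 1.060 × 1.026 × 1.0452 ≈ 1.35877.
Nominal growth factor: 1.17254. Real growth factor = 1.17254 / 1.35877 ≈ 0.86294.
Annualized: 0.86294^(1/7) − 1 ≈ -0.02084.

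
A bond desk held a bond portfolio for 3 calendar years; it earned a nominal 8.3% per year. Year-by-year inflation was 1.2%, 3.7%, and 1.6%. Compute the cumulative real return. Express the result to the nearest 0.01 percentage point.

Cumulative inflation factor: 1.012 × 1.037 × 1.016 ≈ 1.06624.
Nominal growth factor: 1.27024. Real growth factor = 1.27024 / 1.06624 ≈ 1.19133.
Total real return ≈ 19.1331%.

19.13%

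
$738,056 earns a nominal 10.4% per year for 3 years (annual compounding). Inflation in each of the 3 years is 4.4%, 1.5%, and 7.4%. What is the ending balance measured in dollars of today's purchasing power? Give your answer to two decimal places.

Nominal value at maturity: $738,056 × (1 + 10.4%)^3 ≈ $993,108.13.
Price-level factor over 3 years: 1.044 × 1.015 × 1.074 = 1.13807484.
Dividing the nominal maturity value by the price-level factor gives the value in today's money.

$872,621.11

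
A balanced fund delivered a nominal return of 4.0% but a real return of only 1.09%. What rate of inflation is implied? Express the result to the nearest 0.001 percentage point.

From (1+r_nom) = (1+r_real)(1+π), we get 1+π = (1 + 4.0%)/(1 + 1.09%) = 1.040/1.0109 ≈ 1.02879.
So π ≈ 2.8786%.

2.879%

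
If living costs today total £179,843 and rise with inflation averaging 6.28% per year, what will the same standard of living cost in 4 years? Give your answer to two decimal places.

Cumulative price-level factor: (1+6.28%)^4 ≈ 1.2758692865.
The nominal amount required is £179,843 scaled up by that factor.

£229,456.16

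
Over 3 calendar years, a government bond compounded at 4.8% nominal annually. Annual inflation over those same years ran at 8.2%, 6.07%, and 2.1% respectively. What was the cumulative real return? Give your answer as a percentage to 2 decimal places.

Cumulative inflation factor: 1.082 × 1.0607 × 1.021 ≈ 1.17178.
Nominal growth factor: 1.15102. Real growth factor = 1.15102 / 1.17178 ≈ 0.98229.
Total real return ≈ -1.7713%.

-1.77%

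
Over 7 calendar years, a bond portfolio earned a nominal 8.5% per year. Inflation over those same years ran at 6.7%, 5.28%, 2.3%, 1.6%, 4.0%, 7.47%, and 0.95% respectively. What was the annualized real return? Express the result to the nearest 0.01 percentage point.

4.31%

Cumulative inflation factor: 1.067 × 1.0528 × 1.023 × 1.016 × 1.040 × 1.0747 × 1.0095 ≈ 1.31737.
Nominal growth factor: 1.77014. Real growth factor = 1.77014 / 1.31737 ≈ 1.34370.
Annualized: 1.34370^(1/7) − 1 ≈ 0.04311.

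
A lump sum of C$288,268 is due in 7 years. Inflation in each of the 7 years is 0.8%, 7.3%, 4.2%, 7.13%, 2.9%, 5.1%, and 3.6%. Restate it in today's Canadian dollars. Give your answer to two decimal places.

Price-level factor over 7 years: 1.008 × 1.073 × 1.042 × 1.0713 × 1.029 × 1.051 × 1.036 ≈ 1.3527480736.
Purchasing power today: C$288,268 divided by that factor.

C$213,098.07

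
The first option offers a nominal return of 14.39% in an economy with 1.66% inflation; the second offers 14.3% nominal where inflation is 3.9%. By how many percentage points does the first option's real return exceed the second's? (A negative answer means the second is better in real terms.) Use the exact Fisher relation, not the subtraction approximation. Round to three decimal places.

The first option real return: 1.1439/1.0166 − 1 = 12.5221%.
The second real return: 1.143/1.039 − 1 = 10.0096%.
Difference: 12.5221 − 10.0096 = 2.5125 pp.

2.513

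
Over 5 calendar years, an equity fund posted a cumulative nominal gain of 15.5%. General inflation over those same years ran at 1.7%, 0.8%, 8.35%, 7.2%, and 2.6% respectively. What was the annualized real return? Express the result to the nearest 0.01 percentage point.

-1.12%

Cumulative inflation factor: 1.017 × 1.008 × 1.0835 × 1.072 × 1.026 ≈ 1.22167.
Nominal growth factor: 1.15500. Real growth factor = 1.15500 / 1.22167 ≈ 0.94543.
Annualized: 0.94543^(1/5) − 1 ≈ -0.01116.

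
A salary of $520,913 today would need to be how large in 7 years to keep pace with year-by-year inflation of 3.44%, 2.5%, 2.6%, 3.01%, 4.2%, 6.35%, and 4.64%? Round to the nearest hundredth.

Cumulative price-level factor: 1.0344 × 1.025 × 1.026 × 1.0301 × 1.042 × 1.0635 × 1.0464 ≈ 1.2993976273.
The nominal amount required is $520,913 scaled up by that factor.

$676,873.12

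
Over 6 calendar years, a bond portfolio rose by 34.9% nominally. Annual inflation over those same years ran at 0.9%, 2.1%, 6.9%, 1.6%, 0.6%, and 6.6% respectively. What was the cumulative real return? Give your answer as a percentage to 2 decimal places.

12.43%

Cumulative inflation factor: 1.009 × 1.021 × 1.069 × 1.016 × 1.006 × 1.066 ≈ 1.19990.
Nominal growth factor: 1.34900. Real growth factor = 1.34900 / 1.19990 ≈ 1.12426.
Total real return ≈ 12.4264%.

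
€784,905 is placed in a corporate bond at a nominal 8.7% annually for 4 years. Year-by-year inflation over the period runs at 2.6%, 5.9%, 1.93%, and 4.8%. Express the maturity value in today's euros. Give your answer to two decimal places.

€944,123.14

Nominal value at maturity: €784,905 × (1 + 8.7%)^4 ≈ €1,095,810.03.
Price-level factor over 4 years: 1.026 × 1.059 × 1.0193 × 1.048 ≈ 1.1606643033.
The maturity value deflated by that factor is the answer in today's purchasing power.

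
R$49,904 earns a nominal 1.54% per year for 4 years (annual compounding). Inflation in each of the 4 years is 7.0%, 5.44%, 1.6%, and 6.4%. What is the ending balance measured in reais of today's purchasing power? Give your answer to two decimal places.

R$43,497.02

Nominal value at maturity: R$49,904 × (1 + 1.54%)^4 ≈ R$53,049.83.
Price-level factor over 4 years: 1.070 × 1.0544 × 1.016 × 1.064 ≈ 1.2196199250.
Dividing the nominal maturity value by the price-level factor gives the value in today's money.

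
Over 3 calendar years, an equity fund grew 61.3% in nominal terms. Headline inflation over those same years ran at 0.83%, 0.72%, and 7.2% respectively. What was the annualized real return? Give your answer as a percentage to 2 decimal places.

14.00%

Cumulative inflation factor: 1.0083 × 1.0072 × 1.072 ≈ 1.08868.
Nominal growth factor: 1.61300. Real growth factor = 1.61300 / 1.08868 ≈ 1.48161.
Annualized: 1.48161^(1/3) − 1 ≈ 0.14002.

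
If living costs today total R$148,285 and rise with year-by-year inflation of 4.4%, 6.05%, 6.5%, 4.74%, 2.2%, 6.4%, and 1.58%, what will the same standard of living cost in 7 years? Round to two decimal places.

R$202,288.55

Cumulative price-level factor: 1.044 × 1.0605 × 1.065 × 1.0474 × 1.022 × 1.064 × 1.0158 ≈ 1.3641875481.
The nominal amount required is R$148,285 scaled up by that factor.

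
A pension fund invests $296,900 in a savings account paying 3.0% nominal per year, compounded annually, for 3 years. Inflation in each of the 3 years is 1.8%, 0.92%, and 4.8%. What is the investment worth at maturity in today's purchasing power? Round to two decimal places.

$301,325.28

Nominal value at maturity: $296,900 × (1 + 3.0%)^3 ≈ $324,430.65.
Price-level factor over 3 years: 1.018 × 1.0092 × 1.048 = 1.0766791488.
The maturity value deflated by that factor is the answer in today's purchasing power.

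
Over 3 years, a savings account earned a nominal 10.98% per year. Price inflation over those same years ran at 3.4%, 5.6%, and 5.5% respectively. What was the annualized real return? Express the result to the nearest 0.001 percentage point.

Cumulative inflation factor: 1.034 × 1.056 × 1.055 ≈ 1.15196.
Nominal growth factor: 1.36689. Real growth factor = 1.36689 / 1.15196 ≈ 1.18658.
Annualized: 1.18658^(1/3) − 1 ≈ 0.05868.

5.868%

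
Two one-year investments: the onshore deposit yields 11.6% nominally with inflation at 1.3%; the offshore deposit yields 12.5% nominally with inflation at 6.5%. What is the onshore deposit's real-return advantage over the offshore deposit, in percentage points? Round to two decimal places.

4.53

The onshore deposit real return: 1.116/1.013 − 1 = 10.168%.
The offshore deposit real return: 1.125/1.065 − 1 = 5.634%.
Difference: 10.168 − 5.634 = 4.534 pp.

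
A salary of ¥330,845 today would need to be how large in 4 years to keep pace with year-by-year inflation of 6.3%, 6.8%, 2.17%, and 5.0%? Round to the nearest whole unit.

¥402,941

Cumulative price-level factor: 1.063 × 1.068 × 1.0217 × 1.050 ≈ 1.2179156459.
Multiplying ¥330,845 by the price-level factor gives the future nominal sum.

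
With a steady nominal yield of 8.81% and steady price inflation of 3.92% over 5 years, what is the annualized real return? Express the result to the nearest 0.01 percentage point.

4.71%

With constant rates the annual real return is the same each year: (1+8.81%)/(1+3.92%) − 1 = 0.04706.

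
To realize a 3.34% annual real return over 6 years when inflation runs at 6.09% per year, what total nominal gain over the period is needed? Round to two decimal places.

Required annual nominal rate: (1+3.34%)(1+6.09%) − 1 = 9.633406%.
Cumulative over 6 years: (1 + 0.09633406)^6 − 1 ≈ 0.73643.

73.64%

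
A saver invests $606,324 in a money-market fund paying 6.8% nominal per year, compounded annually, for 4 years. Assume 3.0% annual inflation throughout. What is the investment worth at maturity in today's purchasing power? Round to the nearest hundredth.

Nominal value at maturity: $606,324 × (1 + 6.8%)^4 ≈ $788,841.54.
Price-level factor over 4 years: (1 + 3.0%)^4 = 1.12550881.
Dividing the nominal maturity value by the price-level factor gives the value in today's money.

$700,875.49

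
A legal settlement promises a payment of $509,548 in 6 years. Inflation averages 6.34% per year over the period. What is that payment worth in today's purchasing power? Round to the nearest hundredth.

Price-level factor over 6 years: (1 + 6.34%)^6 ≈ 1.4460387660.
Purchasing power today: $509,548 divided by that factor.

$352,375.06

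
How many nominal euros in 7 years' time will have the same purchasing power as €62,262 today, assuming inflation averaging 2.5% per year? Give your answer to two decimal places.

Cumulative price-level factor: (1+2.5%)^7 ≈ 1.1886857537.
The nominal amount required is €62,262 scaled up by that factor.

€74,009.95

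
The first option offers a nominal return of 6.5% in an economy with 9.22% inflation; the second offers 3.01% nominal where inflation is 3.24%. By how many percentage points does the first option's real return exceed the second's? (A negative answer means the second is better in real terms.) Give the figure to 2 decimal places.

The first option real return: 1.065/1.0922 − 1 = -2.490%.
The second real return: 1.0301/1.0324 − 1 = -0.223%.
Difference: -2.490 − (-0.223) = -2.267 pp.

-2.27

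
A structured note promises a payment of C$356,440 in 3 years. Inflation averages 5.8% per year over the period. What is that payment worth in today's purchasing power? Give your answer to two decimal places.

Price-level factor over 3 years: (1 + 5.8%)^3 = 1.184287112.
Purchasing power today: C$356,440 divided by that factor.

C$300,974.31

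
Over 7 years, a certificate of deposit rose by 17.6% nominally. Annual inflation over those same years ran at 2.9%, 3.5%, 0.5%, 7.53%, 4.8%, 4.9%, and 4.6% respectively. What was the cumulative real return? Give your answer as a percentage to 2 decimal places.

Cumulative inflation factor: 1.029 × 1.035 × 1.005 × 1.0753 × 1.048 × 1.049 × 1.046 ≈ 1.32349.
Nominal growth factor: 1.17600. Real growth factor = 1.17600 / 1.32349 ≈ 0.88856.
Total real return ≈ -11.1439%.

-11.14%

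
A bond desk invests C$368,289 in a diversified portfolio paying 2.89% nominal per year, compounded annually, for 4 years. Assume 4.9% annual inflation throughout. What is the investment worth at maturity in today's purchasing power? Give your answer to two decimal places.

Nominal value at maturity: C$368,289 × (1 + 2.89%)^4 ≈ C$412,744.62.
Price-level factor over 4 years: (1 + 4.9%)^4 ≈ 1.2108823608.
Dividing the nominal maturity value by the price-level factor gives the value in today's money.

C$340,862.69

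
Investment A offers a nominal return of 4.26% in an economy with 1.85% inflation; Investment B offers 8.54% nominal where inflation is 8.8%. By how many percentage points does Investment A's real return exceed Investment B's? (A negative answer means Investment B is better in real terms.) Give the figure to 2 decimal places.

Investment A real return: 1.0426/1.0185 − 1 = 2.366%.
Investment B real return: 1.0854/1.088 − 1 = -0.239%.
Difference: 2.366 − (-0.239) = 2.605 pp.

2.61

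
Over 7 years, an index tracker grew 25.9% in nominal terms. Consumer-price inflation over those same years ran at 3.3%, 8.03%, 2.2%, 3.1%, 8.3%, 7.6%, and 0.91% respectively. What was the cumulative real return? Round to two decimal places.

Cumulative inflation factor: 1.033 × 1.0803 × 1.022 × 1.031 × 1.083 × 1.076 × 1.0091 ≈ 1.38270.
Nominal growth factor: 1.25900. Real growth factor = 1.25900 / 1.38270 ≈ 0.91053.
Total real return ≈ -8.9465%.

-8.95%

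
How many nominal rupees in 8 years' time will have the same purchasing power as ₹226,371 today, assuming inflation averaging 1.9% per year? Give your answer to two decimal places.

₹263,156.60

Cumulative price-level factor: (1+1.9%)^8 ≈ 1.1625013665.
Multiplying ₹226,371 by the price-level factor gives the future nominal sum.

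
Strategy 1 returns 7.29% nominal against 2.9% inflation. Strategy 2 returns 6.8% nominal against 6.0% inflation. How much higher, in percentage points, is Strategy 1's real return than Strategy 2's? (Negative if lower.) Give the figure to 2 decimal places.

3.51

Strategy 1 real return: 1.0729/1.029 − 1 = 4.266%.
Strategy 2 real return: 1.068/1.060 − 1 = 0.755%.
Difference: 4.266 − 0.755 = 3.511 pp.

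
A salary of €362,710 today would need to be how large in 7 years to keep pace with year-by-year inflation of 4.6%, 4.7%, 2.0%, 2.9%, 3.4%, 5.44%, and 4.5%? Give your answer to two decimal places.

Cumulative price-level factor: 1.046 × 1.047 × 1.020 × 1.029 × 1.034 × 1.0544 × 1.045 ≈ 1.3095923793.
The nominal amount required is €362,710 scaled up by that factor.

€475,002.25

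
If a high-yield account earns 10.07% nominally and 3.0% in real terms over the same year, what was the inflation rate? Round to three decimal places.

From (1+r_nom) = (1+r_real)(1+π), we get 1+π = (1 + 10.07%)/(1 + 3.0%) = 1.1007/1.030 ≈ 1.06864.
So π ≈ 6.8641%.

6.864%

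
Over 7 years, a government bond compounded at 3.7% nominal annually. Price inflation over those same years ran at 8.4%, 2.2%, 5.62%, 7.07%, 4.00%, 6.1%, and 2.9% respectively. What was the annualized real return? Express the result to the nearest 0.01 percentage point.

Cumulative inflation factor: 1.084 × 1.022 × 1.0562 × 1.0707 × 1.0400 × 1.061 × 1.029 ≈ 1.42252.
Nominal growth factor: 1.28959. Real growth factor = 1.28959 / 1.42252 ≈ 0.90655.
Annualized: 0.90655^(1/7) − 1 ≈ -0.01392.

-1.39%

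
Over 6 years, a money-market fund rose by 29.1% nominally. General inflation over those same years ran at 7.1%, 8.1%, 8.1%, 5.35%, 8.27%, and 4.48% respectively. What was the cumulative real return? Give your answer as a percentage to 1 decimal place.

-13.4%

Cumulative inflation factor: 1.071 × 1.081 × 1.081 × 1.0535 × 1.0827 × 1.0448 ≈ 1.49148.
Nominal growth factor: 1.29100. Real growth factor = 1.29100 / 1.49148 ≈ 0.86558.
Total real return ≈ -13.4415%.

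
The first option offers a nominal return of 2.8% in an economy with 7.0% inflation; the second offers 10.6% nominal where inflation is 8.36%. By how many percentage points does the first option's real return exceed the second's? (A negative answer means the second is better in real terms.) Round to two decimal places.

The first option real return: 1.028/1.070 − 1 = -3.925%.
The second real return: 1.106/1.0836 − 1 = 2.067%.
Difference: -3.925 − 2.067 = -5.992 pp.

-5.99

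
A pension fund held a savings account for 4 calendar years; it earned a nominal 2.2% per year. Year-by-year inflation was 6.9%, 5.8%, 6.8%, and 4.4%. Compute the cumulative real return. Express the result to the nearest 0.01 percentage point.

Cumulative inflation factor: 1.069 × 1.058 × 1.068 × 1.044 ≈ 1.26106.
Nominal growth factor: 1.09095. Real growth factor = 1.09095 / 1.26106 ≈ 0.86510.
Total real return ≈ -13.4896%.

-13.49%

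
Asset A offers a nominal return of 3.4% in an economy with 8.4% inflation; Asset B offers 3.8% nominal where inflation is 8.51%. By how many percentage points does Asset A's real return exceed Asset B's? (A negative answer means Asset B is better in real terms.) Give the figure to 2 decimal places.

-0.27

Asset A real return: 1.034/1.084 − 1 = -4.613%.
Asset B real return: 1.038/1.0851 − 1 = -4.341%.
Difference: -4.613 − (-4.341) = -0.272 pp.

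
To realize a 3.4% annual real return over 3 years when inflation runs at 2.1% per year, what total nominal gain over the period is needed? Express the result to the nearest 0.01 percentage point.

Required annual nominal rate: (1+3.4%)(1+2.1%) − 1 = 5.5714%.
Cumulative over 3 years: (1 + 0.055714)^3 − 1 ≈ 0.17663.

17.66%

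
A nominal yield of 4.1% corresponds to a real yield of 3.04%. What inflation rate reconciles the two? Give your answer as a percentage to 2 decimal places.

From (1+r_nom) = (1+r_real)(1+π), we get 1+π = (1 + 4.1%)/(1 + 3.04%) = 1.041/1.0304 ≈ 1.01029.
So π ≈ 1.0287%.

1.03%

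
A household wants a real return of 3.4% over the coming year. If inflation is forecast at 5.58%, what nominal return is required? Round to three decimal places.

By the Fisher equation, 1 + r_nom = (1 + 3.4%)(1 + 5.58%) = 1.034 × 1.0558 = 1.0916972.
So r_nom = 9.16972%.

9.170%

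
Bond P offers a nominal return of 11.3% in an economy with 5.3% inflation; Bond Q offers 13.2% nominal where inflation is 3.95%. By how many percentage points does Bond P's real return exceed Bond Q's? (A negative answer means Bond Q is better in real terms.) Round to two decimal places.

-3.20

Bond P real return: 1.113/1.053 − 1 = 5.698%.
Bond Q real return: 1.132/1.0395 − 1 = 8.899%.
Difference: 5.698 − 8.899 = -3.201 pp.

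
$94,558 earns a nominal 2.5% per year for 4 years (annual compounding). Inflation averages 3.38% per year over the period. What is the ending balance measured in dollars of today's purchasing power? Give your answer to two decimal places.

Nominal value at maturity: $94,558 × (1 + 2.5%)^4 ≈ $104,374.34.
Price-level factor over 4 years: (1 + 3.38%)^4 ≈ 1.1422104031.
The maturity value deflated by that factor is the answer in today's purchasing power.

$91,379.26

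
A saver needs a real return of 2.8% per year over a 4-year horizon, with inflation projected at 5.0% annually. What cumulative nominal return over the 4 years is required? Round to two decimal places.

Required annual nominal rate: (1+2.8%)(1+5.0%) − 1 = 7.94%.
Cumulative over 4 years: (1 + 0.0794)^4 − 1 ≈ 0.35747.

35.75%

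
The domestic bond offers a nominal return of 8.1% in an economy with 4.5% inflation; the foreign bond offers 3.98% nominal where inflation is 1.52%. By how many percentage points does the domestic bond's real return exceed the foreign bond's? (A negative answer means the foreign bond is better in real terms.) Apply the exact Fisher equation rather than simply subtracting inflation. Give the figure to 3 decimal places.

1.022

The domestic bond real return: 1.081/1.045 − 1 = 3.4450%.
The foreign bond real return: 1.0398/1.0152 − 1 = 2.4232%.
Difference: 3.4450 − 2.4232 = 1.0218 pp.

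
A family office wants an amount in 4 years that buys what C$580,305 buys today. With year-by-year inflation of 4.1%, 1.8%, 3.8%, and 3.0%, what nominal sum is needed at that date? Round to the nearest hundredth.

Cumulative price-level factor: 1.041 × 1.018 × 1.038 × 1.030 ≈ 1.1330082853.
Multiplying C$580,305 by the price-level factor gives the future nominal sum.

C$657,490.37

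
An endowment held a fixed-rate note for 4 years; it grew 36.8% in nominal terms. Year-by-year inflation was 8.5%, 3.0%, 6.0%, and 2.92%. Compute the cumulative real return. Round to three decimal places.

Cumulative inflation factor: 1.085 × 1.030 × 1.060 × 1.0292 ≈ 1.21919.
Nominal growth factor: 1.36800. Real growth factor = 1.36800 / 1.21919 ≈ 1.12205.
Total real return ≈ 12.2053%.

12.205%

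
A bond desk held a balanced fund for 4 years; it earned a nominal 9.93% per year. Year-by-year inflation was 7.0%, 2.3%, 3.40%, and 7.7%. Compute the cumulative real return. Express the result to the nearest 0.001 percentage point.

19.803%

Cumulative inflation factor: 1.070 × 1.023 × 1.0340 × 1.077 ≈ 1.21898.
Nominal growth factor: 1.46038. Real growth factor = 1.46038 / 1.21898 ≈ 1.19803.
Total real return ≈ 19.8034%.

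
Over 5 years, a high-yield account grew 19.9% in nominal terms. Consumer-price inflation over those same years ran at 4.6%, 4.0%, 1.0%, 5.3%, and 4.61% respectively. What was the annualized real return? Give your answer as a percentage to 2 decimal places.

-0.19%

Cumulative inflation factor: 1.046 × 1.040 × 1.010 × 1.053 × 1.0461 ≈ 1.21029.
Nominal growth factor: 1.19900. Real growth factor = 1.19900 / 1.21029 ≈ 0.99068.
Annualized: 0.99068^(1/5) − 1 ≈ -0.00187.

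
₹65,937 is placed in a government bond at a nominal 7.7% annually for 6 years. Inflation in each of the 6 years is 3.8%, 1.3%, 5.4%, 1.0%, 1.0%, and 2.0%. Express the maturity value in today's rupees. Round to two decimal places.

Nominal value at maturity: ₹65,937 × (1 + 7.7%)^6 ≈ ₹102,901.90.
Price-level factor over 6 years: 1.038 × 1.013 × 1.054 × 1.010 × 1.010 × 1.020 ≈ 1.1531620169.
Dividing the nominal maturity value by the price-level factor gives the value in today's money.

₹89,234.56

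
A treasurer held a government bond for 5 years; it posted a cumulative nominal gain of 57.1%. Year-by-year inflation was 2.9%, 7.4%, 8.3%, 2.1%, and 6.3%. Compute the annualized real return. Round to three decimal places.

3.876%

Cumulative inflation factor: 1.029 × 1.074 × 1.083 × 1.021 × 1.063 ≈ 1.29899.
Nominal growth factor: 1.57100. Real growth factor = 1.57100 / 1.29899 ≈ 1.20940.
Annualized: 1.20940^(1/5) − 1 ≈ 0.03876.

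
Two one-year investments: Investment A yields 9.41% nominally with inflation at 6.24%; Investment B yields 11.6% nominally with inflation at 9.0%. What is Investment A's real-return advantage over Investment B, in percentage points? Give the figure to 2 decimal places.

0.60

Investment A real return: 1.0941/1.0624 − 1 = 2.984%.
Investment B real return: 1.116/1.090 − 1 = 2.385%.
Difference: 2.984 − 2.385 = 0.599 pp.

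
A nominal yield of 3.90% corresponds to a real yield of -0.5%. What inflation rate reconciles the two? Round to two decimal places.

From (1+r_nom) = (1+r_real)(1+π), we get 1+π = (1 + 3.90%)/(1 − 0.5%) = 1.0390/0.995 ≈ 1.04422.
So π ≈ 4.4221%.

4.42%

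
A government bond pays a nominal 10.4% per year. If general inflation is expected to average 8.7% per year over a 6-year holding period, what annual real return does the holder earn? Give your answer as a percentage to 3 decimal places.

With constant rates the annual real return is the same each year: (1+10.4%)/(1+8.7%) − 1 = 0.01564.

1.564%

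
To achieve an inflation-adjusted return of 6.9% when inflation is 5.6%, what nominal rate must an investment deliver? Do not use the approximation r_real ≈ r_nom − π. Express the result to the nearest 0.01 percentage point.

By the Fisher equation, 1 + r_nom = (1 + 6.9%)(1 + 5.6%) = 1.069 × 1.056 = 1.128864.
So r_nom = 12.8864%.

12.89%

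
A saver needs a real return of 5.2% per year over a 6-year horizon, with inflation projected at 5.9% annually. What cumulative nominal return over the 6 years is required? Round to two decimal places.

Required annual nominal rate: (1+5.2%)(1+5.9%) − 1 = 11.4068%.
Cumulative over 6 years: (1 + 0.114068)^6 − 1 ≈ 0.91192.

91.19%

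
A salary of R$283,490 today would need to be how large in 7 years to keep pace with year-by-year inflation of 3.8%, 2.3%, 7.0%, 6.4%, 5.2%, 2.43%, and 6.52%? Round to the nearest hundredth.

R$393,378.13

Cumulative price-level factor: 1.038 × 1.023 × 1.070 × 1.064 × 1.052 × 1.0243 × 1.0652 ≈ 1.3876261103.
Multiplying R$283,490 by the price-level factor gives the future nominal sum.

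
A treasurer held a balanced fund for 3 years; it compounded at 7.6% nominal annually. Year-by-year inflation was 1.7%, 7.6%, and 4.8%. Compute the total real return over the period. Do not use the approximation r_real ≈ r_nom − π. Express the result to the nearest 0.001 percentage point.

8.628%

Cumulative inflation factor: 1.017 × 1.076 × 1.048 ≈ 1.14682.
Nominal growth factor: 1.24577. Real growth factor = 1.24577 / 1.14682 ≈ 1.08628.
Total real return ≈ 8.6281%.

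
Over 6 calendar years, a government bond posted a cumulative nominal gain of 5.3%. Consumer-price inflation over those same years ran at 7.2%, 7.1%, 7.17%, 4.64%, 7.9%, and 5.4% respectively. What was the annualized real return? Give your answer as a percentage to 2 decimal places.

-5.35%

Cumulative inflation factor: 1.072 × 1.071 × 1.0717 × 1.0464 × 1.079 × 1.054 ≈ 1.46426.
Nominal growth factor: 1.05300. Real growth factor = 1.05300 / 1.46426 ≈ 0.71914.
Annualized: 0.71914^(1/6) − 1 ≈ -0.05347.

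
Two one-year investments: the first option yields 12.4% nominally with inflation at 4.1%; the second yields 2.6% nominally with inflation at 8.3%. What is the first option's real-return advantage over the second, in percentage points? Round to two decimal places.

13.24

The first option real return: 1.124/1.041 − 1 = 7.973%.
The second real return: 1.026/1.083 − 1 = -5.263%.
Difference: 7.973 − (-5.263) = 13.236 pp.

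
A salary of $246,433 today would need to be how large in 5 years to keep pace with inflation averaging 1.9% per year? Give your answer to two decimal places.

$270,750.82

Cumulative price-level factor: (1+1.9%)^5 ≈ 1.0986792441.
The nominal amount required is $246,433 scaled up by that factor.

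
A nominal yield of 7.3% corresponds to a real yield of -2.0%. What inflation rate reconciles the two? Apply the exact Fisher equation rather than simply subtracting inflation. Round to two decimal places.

9.49%

From (1+r_nom) = (1+r_real)(1+π), we get 1+π = (1 + 7.3%)/(1 − 2.0%) = 1.073/0.980 ≈ 1.09490.
So π ≈ 9.4898%.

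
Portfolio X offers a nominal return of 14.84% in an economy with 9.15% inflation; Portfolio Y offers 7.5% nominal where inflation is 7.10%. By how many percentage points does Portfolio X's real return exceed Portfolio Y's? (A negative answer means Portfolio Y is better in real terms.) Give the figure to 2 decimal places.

4.84

Portfolio X real return: 1.1484/1.0915 − 1 = 5.213%.
Portfolio Y real return: 1.075/1.0710 − 1 = 0.373%.
Difference: 5.213 − 0.373 = 4.840 pp.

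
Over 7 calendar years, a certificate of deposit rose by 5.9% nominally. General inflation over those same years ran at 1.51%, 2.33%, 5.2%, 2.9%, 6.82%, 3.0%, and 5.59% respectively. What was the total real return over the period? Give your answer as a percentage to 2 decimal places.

Cumulative inflation factor: 1.0151 × 1.0233 × 1.052 × 1.029 × 1.0682 × 1.030 × 1.0559 ≈ 1.30634.
Nominal growth factor: 1.05900. Real growth factor = 1.05900 / 1.30634 ≈ 0.81066.
Total real return ≈ -18.9337%.

-18.93%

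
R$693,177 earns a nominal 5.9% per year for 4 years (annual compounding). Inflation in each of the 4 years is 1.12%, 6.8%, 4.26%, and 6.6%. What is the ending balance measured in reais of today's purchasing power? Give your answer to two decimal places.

R$726,348.00

Nominal value at maturity: R$693,177 × (1 + 5.9%)^4 ≈ R$871,822.32.
Price-level factor over 4 years: 1.0112 × 1.068 × 1.0426 × 1.066 ≈ 1.2002818498.
The maturity value deflated by that factor is the answer in today's purchasing power.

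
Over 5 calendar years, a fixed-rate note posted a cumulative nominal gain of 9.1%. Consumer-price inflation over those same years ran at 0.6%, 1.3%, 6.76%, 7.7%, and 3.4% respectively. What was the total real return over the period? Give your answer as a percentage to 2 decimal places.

-9.95%

Cumulative inflation factor: 1.006 × 1.013 × 1.0676 × 1.077 × 1.034 ≈ 1.21158.
Nominal growth factor: 1.09100. Real growth factor = 1.09100 / 1.21158 ≈ 0.90048.
Total real return ≈ -9.9523%.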